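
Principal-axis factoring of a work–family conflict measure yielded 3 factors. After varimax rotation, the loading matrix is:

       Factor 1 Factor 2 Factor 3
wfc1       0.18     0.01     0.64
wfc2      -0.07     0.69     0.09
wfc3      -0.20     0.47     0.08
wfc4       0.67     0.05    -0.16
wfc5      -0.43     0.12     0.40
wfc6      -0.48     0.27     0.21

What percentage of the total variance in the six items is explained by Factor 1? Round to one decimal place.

15.7%

SS loadings for Factor 1 = 0.18² + (-0.07)² + (-0.20)² + 0.67² + (-0.43)² + (-0.48)² = 0.9415
With 6 standardized items, total variance = 6. Proportion = 0.9415/6 = 0.1569 → 15.69%.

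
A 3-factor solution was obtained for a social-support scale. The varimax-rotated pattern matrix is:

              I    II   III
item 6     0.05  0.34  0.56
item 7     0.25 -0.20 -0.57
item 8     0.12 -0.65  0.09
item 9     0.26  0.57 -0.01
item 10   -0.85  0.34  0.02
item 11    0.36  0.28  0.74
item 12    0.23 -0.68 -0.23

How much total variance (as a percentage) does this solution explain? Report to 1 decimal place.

55.1%

SS loadings by factor: 1.0520, 1.5594, 1.2476; total = 3.8590.
Total variance with 7 standardized items is 7, so the solution explains 3.8590/7 = 0.5513 = 55.13%.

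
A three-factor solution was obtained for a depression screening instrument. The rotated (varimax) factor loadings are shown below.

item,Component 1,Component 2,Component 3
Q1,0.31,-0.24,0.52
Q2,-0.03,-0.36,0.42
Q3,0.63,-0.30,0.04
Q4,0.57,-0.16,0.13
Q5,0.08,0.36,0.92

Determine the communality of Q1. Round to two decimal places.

0.42

h² = 0.31² + (-0.24)² + 0.52² = 0.0961 + 0.0576 + 0.2704 = 0.4241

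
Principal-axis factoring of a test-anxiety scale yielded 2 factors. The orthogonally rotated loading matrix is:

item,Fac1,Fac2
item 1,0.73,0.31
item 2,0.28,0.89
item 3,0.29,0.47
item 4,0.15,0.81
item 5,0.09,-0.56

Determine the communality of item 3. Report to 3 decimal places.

h² = 0.29² + 0.47² = 0.0841 + 0.2209 = 0.3050

0.305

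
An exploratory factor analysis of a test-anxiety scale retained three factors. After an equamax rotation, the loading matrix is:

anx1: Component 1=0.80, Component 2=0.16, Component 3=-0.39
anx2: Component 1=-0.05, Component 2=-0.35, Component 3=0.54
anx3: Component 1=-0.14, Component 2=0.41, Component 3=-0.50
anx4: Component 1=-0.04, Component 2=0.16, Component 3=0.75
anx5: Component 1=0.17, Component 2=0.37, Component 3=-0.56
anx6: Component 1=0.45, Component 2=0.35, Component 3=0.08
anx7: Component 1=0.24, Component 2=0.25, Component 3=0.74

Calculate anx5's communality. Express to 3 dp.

0.479

h² = 0.17² + 0.37² + (-0.56)² = 0.0289 + 0.1369 + 0.3136 = 0.4794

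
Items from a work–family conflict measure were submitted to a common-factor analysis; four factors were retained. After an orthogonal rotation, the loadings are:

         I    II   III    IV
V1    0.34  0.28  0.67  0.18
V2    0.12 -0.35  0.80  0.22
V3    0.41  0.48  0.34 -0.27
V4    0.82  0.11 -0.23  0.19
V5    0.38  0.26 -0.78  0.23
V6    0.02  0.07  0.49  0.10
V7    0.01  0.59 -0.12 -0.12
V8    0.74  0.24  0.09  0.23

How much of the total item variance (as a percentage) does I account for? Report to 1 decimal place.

20.8%

SS loadings for I = 0.34² + 0.12² + 0.41² + 0.82² + 0.38² + 0.02² + 0.01² + 0.74² = 1.6630
With 8 standardized items, total variance = 8. Proportion = 1.6630/8 = 0.2079 → 20.79%.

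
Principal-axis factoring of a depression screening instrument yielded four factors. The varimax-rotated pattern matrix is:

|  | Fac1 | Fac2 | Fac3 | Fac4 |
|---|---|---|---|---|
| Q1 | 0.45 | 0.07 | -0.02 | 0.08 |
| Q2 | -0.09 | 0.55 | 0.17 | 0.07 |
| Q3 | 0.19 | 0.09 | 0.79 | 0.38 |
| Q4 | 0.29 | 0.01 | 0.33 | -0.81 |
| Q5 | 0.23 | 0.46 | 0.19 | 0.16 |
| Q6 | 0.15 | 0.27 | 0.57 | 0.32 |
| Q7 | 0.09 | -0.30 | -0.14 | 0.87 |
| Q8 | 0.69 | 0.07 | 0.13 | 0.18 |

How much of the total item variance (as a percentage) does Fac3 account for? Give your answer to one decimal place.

14.5%

SS loadings for Fac3 = (-0.02)² + 0.17² + 0.79² + 0.33² + 0.19² + 0.57² + (-0.14)² + 0.13² = 1.1598
With 8 standardized items, total variance = 8. Proportion = 1.1598/8 = 0.1450 → 14.50%.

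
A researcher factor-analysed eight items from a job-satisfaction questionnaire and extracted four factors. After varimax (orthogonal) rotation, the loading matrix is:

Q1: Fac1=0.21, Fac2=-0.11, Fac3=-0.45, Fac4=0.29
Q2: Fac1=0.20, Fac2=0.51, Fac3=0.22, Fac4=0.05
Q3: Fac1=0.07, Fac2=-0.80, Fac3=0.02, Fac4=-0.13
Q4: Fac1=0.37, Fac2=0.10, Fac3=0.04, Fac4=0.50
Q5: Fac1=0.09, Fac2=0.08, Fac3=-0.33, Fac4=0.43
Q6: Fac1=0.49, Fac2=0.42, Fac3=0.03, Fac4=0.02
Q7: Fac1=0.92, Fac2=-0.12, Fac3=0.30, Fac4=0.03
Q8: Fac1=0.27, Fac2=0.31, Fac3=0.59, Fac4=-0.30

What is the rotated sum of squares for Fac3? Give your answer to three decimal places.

SS loadings for Fac3 = (-0.45)² + 0.22² + 0.02² + 0.04² + (-0.33)² + 0.03² + 0.30² + 0.59² = 0.2025 + 0.0484 + 0.0004 + 0.0016 + 0.1089 + 0.0009 + 0.0900 + 0.3481 = 0.8008

0.801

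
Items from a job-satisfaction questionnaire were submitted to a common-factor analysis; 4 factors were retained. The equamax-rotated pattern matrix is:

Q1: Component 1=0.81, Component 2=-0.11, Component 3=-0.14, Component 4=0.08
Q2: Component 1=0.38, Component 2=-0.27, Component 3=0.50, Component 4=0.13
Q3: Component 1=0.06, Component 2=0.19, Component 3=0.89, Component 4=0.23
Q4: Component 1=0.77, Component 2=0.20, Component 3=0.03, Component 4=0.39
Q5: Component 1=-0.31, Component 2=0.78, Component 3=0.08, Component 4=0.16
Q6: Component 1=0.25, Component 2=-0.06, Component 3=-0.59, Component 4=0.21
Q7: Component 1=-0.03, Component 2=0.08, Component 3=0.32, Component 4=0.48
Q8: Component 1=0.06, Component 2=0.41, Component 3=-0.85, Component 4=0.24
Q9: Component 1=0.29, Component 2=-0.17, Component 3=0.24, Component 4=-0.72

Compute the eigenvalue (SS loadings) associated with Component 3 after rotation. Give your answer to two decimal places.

2.30

SS loadings for Component 3 = (-0.14)² + 0.50² + 0.89² + 0.03² + 0.08² + (-0.59)² + 0.32² + (-0.85)² + 0.24² = 0.0196 + 0.2500 + 0.7921 + 0.0009 + 0.0064 + 0.3481 + 0.1024 + 0.7225 + 0.0576 = 2.2996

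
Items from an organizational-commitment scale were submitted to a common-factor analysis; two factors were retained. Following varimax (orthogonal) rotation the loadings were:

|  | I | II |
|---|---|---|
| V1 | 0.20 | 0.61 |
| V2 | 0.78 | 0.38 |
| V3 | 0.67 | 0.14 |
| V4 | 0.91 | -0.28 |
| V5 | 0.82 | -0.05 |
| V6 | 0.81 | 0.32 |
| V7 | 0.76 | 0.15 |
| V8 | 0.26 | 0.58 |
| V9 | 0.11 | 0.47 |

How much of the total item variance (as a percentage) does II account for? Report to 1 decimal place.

14.4%

SS loadings for II = 0.61² + 0.38² + 0.14² + (-0.28)² + (-0.05)² + 0.32² + 0.15² + 0.58² + 0.47² = 1.2992
With 9 standardized items, total variance = 9. Proportion = 1.2992/9 = 0.1444 → 14.44%.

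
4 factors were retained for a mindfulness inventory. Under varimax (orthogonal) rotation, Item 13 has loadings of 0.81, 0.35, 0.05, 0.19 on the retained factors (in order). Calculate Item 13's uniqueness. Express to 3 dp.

h² = 0.81² + 0.35² + 0.05² + 0.19² = 0.6561 + 0.1225 + 0.0025 + 0.0361 = 0.8172
Uniqueness u² = 1 − h² = 1 − 0.8172 = 0.1828

0.183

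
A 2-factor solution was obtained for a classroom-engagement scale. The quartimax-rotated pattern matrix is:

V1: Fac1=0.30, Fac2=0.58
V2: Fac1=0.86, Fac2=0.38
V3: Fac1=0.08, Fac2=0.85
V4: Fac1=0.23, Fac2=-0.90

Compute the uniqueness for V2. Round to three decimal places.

0.116

h² = 0.86² + 0.38² = 0.7396 + 0.1444 = 0.8840
Uniqueness u² = 1 − h² = 1 − 0.8840 = 0.1160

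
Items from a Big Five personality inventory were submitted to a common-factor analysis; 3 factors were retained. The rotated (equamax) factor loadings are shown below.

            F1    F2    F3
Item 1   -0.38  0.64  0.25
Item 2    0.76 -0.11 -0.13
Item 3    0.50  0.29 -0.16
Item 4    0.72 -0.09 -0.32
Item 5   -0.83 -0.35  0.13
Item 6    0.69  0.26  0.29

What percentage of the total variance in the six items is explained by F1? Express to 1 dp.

44.3%

SS loadings for F1 = (-0.38)² + 0.76² + 0.50² + 0.72² + (-0.83)² + 0.69² = 2.6554
With 6 standardized items, total variance = 6. Proportion = 2.6554/6 = 0.4426 → 44.26%.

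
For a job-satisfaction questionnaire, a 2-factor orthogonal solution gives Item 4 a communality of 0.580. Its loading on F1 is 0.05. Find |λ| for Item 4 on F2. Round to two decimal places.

Under orthogonal rotation h² = Σλ², so λ_F2² = h² − (0.0025) = 0.580 − 0.0025 = 0.5775.
|λ| = √0.5775 = 0.7599.

0.76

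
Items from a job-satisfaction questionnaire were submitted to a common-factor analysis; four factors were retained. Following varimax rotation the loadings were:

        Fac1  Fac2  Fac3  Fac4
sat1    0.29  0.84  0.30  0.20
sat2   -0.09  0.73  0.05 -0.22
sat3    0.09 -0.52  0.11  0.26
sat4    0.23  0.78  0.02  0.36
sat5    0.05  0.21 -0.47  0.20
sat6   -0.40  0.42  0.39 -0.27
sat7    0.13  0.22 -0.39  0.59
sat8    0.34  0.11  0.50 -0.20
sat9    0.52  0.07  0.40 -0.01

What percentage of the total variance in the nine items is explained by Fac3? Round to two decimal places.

SS loadings for Fac3 = 0.30² + 0.05² + 0.11² + 0.02² + (-0.47)² + 0.39² + (-0.39)² + 0.50² + 0.40² = 1.0401
With 9 standardized items, total variance = 9. Proportion = 1.0401/9 = 0.1156 → 11.56%.

11.56%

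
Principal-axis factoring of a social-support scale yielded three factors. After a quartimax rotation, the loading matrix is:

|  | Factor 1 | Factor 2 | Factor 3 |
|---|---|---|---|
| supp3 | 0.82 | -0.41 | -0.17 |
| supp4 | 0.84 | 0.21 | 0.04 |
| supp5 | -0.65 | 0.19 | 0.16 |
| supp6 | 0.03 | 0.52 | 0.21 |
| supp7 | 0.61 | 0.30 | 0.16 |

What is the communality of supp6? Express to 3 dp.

h² = 0.03² + 0.52² + 0.21² = 0.0009 + 0.2704 + 0.0441 = 0.3154

0.315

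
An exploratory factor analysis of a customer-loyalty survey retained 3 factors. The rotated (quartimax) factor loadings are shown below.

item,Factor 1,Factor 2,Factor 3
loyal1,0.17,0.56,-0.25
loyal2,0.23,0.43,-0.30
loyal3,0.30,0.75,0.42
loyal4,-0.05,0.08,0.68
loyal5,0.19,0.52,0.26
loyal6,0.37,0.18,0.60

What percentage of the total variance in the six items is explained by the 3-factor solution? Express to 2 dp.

Communalities: 0.4050, 0.3278, 0.8289, 0.4713, 0.3741, 0.5293; Σh² = 2.9364.
Total variance with 6 standardized items is 6, so the solution explains 2.9364/6 = 0.4894 = 48.94%.

48.94%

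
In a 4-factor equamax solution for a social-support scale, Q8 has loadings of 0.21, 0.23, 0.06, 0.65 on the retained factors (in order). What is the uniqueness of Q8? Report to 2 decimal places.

h² = 0.21² + 0.23² + 0.06² + 0.65² = 0.0441 + 0.0529 + 0.0036 + 0.4225 = 0.5231
Uniqueness u² = 1 − h² = 1 − 0.5231 = 0.4769

0.48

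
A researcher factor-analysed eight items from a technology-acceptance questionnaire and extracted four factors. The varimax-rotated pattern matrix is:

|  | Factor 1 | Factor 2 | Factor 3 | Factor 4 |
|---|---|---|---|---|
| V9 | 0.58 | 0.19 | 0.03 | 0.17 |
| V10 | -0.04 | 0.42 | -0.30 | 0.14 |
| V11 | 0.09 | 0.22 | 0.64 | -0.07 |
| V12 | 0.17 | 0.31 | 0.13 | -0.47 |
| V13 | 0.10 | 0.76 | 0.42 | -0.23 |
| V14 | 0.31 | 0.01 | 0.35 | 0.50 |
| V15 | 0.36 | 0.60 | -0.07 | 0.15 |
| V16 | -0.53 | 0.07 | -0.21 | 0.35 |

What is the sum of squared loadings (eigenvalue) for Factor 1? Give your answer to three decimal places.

0.892

SS loadings for Factor 1 = 0.58² + (-0.04)² + 0.09² + 0.17² + 0.10² + 0.31² + 0.36² + (-0.53)² = 0.3364 + 0.0016 + 0.0081 + 0.0289 + 0.0100 + 0.0961 + 0.1296 + 0.2809 = 0.8916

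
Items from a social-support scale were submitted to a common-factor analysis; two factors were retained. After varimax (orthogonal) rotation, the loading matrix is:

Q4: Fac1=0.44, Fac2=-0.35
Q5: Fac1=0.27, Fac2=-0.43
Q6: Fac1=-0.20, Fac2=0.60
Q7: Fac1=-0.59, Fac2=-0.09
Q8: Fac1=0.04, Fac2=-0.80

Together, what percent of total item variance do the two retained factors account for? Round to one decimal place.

Communalities: 0.3161, 0.2578, 0.4000, 0.3562, 0.6416; Σh² = 1.9717.
Total variance with 5 standardized items is 5, so the solution explains 1.9717/5 = 0.3943 = 39.43%.

39.4%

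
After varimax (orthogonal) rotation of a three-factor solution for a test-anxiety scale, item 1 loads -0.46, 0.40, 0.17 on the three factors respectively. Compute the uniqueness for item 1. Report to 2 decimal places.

0.60

h² = (-0.46)² + 0.40² + 0.17² = 0.2116 + 0.1600 + 0.0289 = 0.4005
Uniqueness u² = 1 − h² = 1 − 0.4005 = 0.5995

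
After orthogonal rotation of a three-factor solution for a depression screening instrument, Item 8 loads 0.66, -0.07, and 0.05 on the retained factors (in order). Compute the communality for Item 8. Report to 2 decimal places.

0.44

h² = 0.66² + (-0.07)² + 0.05² = 0.4356 + 0.0049 + 0.0025 = 0.4430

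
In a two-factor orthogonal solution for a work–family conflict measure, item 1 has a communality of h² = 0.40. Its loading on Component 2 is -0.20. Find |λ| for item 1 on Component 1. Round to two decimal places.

0.60

Under orthogonal rotation h² = Σλ², so λ_Component 1² = h² − (0.0400) = 0.40 − 0.0400 = 0.3600.
|λ| = √0.3600 = 0.6000.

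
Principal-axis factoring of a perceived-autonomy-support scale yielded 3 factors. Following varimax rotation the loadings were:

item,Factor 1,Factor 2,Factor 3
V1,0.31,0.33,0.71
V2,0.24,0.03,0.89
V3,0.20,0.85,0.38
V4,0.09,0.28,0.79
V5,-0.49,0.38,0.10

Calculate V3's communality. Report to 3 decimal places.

0.907

h² = 0.20² + 0.85² + 0.38² = 0.0400 + 0.7225 + 0.1444 = 0.9069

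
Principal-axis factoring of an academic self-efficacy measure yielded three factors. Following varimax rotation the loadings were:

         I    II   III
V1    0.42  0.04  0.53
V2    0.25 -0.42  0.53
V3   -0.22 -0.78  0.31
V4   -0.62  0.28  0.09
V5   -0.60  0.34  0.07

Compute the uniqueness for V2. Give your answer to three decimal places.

h² = 0.25² + (-0.42)² + 0.53² = 0.0625 + 0.1764 + 0.2809 = 0.5198
Uniqueness u² = 1 − h² = 1 − 0.5198 = 0.4802

0.480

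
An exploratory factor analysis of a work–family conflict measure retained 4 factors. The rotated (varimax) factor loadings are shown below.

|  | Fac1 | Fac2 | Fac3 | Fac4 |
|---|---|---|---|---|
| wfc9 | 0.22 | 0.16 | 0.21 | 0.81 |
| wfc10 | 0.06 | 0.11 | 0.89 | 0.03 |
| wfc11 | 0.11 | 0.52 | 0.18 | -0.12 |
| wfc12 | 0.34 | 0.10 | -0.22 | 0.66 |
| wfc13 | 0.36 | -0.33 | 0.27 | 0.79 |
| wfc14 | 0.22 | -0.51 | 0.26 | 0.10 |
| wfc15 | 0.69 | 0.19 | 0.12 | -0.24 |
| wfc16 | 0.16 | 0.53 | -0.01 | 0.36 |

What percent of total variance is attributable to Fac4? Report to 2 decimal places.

SS loadings for Fac4 = 0.81² + 0.03² + (-0.12)² + 0.66² + 0.79² + 0.10² + (-0.24)² + 0.36² = 1.9283
With 8 standardized items, total variance = 8. Proportion = 1.9283/8 = 0.2410 → 24.10%.

24.10%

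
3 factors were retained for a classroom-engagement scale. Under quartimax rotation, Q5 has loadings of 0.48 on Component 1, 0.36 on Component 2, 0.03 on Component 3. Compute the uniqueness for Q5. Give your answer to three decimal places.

h² = 0.48² + 0.36² + 0.03² = 0.2304 + 0.1296 + 0.0009 = 0.3609
Uniqueness u² = 1 − h² = 1 − 0.3609 = 0.6391

0.639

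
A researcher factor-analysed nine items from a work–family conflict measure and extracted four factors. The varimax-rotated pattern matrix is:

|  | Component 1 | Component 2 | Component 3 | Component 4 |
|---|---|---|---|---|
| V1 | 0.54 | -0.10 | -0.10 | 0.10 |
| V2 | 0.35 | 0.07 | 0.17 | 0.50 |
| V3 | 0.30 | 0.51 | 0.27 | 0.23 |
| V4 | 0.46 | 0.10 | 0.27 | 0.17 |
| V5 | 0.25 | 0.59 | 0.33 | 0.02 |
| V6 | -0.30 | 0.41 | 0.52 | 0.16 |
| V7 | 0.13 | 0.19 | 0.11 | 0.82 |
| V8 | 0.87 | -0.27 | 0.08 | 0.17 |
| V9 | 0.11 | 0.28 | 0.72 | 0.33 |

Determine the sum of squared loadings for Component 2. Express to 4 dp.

0.9886

SS loadings for Component 2 = (-0.10)² + 0.07² + 0.51² + 0.10² + 0.59² + 0.41² + 0.19² + (-0.27)² + 0.28² = 0.0100 + 0.0049 + 0.2601 + 0.0100 + 0.3481 + 0.1681 + 0.0361 + 0.0729 + 0.0784 = 0.9886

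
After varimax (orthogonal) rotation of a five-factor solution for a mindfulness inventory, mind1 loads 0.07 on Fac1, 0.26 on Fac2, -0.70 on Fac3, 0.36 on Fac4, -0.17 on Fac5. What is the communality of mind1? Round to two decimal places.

0.72

h² = 0.07² + 0.26² + (-0.70)² + 0.36² + (-0.17)² = 0.0049 + 0.0676 + 0.4900 + 0.1296 + 0.0289 = 0.7210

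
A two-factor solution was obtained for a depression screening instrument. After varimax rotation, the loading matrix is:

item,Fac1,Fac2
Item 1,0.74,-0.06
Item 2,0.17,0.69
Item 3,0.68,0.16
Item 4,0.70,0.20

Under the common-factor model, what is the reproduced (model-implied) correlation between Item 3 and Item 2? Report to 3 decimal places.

r̂ = Σ λ_i·λ_j across factors = (0.68)(0.17) + (0.16)(0.69)
  = +0.1156 +0.1104 = 0.2260

0.226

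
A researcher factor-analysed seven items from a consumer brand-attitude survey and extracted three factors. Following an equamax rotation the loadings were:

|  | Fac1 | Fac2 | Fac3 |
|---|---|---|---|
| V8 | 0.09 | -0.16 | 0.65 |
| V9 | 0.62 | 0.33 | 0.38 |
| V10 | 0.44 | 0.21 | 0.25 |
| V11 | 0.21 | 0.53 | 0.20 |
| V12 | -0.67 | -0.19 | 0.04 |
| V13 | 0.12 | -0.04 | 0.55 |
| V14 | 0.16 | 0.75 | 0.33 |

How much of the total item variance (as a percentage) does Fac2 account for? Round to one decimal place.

SS loadings for Fac2 = (-0.16)² + 0.33² + 0.21² + 0.53² + (-0.19)² + (-0.04)² + 0.75² = 1.0597
With 7 standardized items, total variance = 7. Proportion = 1.0597/7 = 0.1514 → 15.14%.

15.1%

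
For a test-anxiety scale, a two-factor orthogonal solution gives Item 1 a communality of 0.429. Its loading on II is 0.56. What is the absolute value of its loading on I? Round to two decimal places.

0.34

Under orthogonal rotation h² = Σλ², so λ_I² = h² − (0.3136) = 0.429 − 0.3136 = 0.1154.
|λ| = √0.1154 = 0.3397.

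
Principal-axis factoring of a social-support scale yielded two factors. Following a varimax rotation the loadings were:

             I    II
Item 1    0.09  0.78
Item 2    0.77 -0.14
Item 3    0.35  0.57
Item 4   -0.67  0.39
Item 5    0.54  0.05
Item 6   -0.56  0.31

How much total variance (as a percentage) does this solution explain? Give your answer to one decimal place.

SS loadings by factor: 1.7776, 1.2036; total = 2.9812.
Total variance with 6 standardized items is 6, so the solution explains 2.9812/6 = 0.4969 = 49.69%.

49.7%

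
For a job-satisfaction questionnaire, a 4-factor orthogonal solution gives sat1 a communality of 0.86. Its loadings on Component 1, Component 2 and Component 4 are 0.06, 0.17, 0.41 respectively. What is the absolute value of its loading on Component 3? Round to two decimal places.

0.81

Under orthogonal rotation h² = Σλ², so λ_Component 3² = h² − (0.2006) = 0.86 − 0.2006 = 0.6594.
|λ| = √0.6594 = 0.8120.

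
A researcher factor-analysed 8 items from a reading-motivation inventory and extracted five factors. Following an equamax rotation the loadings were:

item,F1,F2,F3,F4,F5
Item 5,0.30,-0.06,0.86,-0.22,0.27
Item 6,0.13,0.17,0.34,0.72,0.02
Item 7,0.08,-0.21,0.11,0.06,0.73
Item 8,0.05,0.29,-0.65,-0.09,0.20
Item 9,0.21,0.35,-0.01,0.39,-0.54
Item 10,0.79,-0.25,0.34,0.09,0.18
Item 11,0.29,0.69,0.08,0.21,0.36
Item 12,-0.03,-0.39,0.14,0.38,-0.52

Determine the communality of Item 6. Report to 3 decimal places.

0.680

h² = 0.13² + 0.17² + 0.34² + 0.72² + 0.02² = 0.0169 + 0.0289 + 0.1156 + 0.5184 + 0.0004 = 0.6802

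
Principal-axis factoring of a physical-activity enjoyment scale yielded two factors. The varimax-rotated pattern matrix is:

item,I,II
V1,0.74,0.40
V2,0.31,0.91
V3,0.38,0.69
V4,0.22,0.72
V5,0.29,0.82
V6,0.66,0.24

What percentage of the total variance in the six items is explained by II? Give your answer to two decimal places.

45.21%

SS loadings for II = 0.40² + 0.91² + 0.69² + 0.72² + 0.82² + 0.24² = 2.7126
With 6 standardized items, total variance = 6. Proportion = 2.7126/6 = 0.4521 → 45.21%.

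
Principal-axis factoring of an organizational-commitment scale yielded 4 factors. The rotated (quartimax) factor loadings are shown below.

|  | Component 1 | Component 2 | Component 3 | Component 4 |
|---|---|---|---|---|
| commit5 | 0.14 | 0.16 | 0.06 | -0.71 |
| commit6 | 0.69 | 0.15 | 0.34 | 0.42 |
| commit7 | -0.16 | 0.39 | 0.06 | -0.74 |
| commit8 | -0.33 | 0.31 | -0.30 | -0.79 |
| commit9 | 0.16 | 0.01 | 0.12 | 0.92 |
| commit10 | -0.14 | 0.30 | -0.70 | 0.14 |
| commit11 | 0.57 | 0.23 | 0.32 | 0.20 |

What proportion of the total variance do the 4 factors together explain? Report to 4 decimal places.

SS loadings by factor: 1.0003, 0.4393, 0.8196, 2.7582; total = 5.0174.
Total variance with 7 standardized items is 7, so the solution explains 5.0174/7 = 0.7168.

0.7168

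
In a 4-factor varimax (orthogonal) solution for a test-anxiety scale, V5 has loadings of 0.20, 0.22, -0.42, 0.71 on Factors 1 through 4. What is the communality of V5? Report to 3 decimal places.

h² = 0.20² + 0.22² + (-0.42)² + 0.71² = 0.0400 + 0.0484 + 0.1764 + 0.5041 = 0.7689

0.769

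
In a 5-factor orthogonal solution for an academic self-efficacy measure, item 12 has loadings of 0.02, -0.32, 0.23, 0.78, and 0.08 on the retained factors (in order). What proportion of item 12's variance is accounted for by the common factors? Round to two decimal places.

h² = 0.02² + (-0.32)² + 0.23² + 0.78² + 0.08² = 0.0004 + 0.1024 + 0.0529 + 0.6084 + 0.0064 = 0.7705

0.77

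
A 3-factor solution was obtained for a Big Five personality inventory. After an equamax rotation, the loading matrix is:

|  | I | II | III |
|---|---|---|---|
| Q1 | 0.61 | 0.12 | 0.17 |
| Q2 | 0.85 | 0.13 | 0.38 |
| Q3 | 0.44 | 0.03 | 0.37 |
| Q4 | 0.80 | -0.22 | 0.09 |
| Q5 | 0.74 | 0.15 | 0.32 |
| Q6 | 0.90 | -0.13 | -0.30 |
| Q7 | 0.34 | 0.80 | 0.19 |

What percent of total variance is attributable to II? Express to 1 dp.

SS loadings for II = 0.12² + 0.13² + 0.03² + (-0.22)² + 0.15² + (-0.13)² + 0.80² = 0.7600
With 7 standardized items, total variance = 7. Proportion = 0.7600/7 = 0.1086 → 10.86%.

10.9%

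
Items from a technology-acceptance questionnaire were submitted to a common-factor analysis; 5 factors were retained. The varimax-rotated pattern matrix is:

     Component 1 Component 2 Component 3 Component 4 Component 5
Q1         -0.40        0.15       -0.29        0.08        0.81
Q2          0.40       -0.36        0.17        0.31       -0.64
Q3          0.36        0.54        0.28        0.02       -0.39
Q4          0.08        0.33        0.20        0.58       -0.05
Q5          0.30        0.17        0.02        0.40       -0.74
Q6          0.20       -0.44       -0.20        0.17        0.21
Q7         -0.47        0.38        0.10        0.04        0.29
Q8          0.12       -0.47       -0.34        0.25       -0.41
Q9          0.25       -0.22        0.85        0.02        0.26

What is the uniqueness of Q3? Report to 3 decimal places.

0.348

h² = 0.36² + 0.54² + 0.28² + 0.02² + (-0.39)² = 0.1296 + 0.2916 + 0.0784 + 0.0004 + 0.1521 = 0.6521
Uniqueness u² = 1 − h² = 1 − 0.6521 = 0.3479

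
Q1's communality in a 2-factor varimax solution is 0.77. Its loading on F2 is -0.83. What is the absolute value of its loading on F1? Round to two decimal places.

Under orthogonal rotation h² = Σλ², so λ_F1² = h² − (0.6889) = 0.77 − 0.6889 = 0.0811.
|λ| = √0.0811 = 0.2848.

0.28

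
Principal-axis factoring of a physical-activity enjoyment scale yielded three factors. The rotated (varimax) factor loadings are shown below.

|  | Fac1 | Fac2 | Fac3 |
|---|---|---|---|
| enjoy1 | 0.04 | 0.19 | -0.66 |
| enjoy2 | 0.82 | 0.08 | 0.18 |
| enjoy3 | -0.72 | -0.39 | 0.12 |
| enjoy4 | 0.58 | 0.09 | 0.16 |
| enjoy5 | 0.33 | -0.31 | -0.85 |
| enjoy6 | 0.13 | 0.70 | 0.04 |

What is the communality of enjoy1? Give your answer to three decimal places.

0.473

h² = 0.04² + 0.19² + (-0.66)² = 0.0016 + 0.0361 + 0.4356 = 0.4733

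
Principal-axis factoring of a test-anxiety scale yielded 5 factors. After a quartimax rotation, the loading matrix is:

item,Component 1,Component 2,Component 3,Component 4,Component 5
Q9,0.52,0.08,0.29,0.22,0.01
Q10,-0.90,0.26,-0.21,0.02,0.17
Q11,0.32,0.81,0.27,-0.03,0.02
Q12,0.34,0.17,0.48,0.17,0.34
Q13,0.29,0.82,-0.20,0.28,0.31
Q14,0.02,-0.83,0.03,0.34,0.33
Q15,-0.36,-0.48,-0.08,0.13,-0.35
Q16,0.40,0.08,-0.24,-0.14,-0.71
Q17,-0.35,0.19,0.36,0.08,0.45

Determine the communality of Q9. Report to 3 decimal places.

h² = 0.52² + 0.08² + 0.29² + 0.22² + 0.01² = 0.2704 + 0.0064 + 0.0841 + 0.0484 + 0.0001 = 0.4094

0.409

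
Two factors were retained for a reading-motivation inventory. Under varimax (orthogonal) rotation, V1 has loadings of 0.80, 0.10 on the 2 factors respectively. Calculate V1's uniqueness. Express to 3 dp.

0.350

h² = 0.80² + 0.10² = 0.6400 + 0.0100 = 0.6500
Uniqueness u² = 1 − h² = 1 − 0.6500 = 0.3500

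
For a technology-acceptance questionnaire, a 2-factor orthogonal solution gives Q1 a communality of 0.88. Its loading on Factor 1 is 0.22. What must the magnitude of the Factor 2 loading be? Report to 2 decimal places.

Under orthogonal rotation h² = Σλ², so λ_Factor 2² = h² − (0.0484) = 0.88 − 0.0484 = 0.8316.
|λ| = √0.8316 = 0.9119.

0.91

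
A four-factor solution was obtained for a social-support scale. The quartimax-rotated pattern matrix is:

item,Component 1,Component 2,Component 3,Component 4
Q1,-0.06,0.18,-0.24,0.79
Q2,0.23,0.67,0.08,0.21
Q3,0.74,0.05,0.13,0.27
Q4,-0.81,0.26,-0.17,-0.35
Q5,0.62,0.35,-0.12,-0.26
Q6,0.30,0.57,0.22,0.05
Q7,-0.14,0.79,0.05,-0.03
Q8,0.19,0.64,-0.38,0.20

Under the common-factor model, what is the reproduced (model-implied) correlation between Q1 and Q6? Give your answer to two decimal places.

0.07

r̂ = Σ λ_i·λ_j across factors = (-0.06)(0.30) + (0.18)(0.57) + (-0.24)(0.22) + (0.79)(0.05)
  = -0.0180 +0.1026 -0.0528 +0.0395 = 0.0713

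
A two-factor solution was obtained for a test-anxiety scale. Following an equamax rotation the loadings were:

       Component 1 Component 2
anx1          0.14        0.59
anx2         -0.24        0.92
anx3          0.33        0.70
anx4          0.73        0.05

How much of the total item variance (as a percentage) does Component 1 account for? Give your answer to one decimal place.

SS loadings for Component 1 = 0.14² + (-0.24)² + 0.33² + 0.73² = 0.7190
With 4 standardized items, total variance = 4. Proportion = 0.7190/4 = 0.1797 → 17.97%.

18.0%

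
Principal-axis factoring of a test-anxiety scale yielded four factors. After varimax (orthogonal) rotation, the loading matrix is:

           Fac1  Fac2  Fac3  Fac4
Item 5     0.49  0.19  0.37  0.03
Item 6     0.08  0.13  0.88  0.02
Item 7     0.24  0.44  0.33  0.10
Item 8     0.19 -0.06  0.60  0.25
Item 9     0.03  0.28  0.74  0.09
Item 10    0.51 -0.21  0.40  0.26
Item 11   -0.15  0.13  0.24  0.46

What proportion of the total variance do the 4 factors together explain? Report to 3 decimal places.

0.503

Communalities: 0.4140, 0.7981, 0.3701, 0.4622, 0.6350, 0.5318, 0.3086; Σh² = 3.5198.
Total variance with 7 standardized items is 7, so the solution explains 3.5198/7 = 0.5028.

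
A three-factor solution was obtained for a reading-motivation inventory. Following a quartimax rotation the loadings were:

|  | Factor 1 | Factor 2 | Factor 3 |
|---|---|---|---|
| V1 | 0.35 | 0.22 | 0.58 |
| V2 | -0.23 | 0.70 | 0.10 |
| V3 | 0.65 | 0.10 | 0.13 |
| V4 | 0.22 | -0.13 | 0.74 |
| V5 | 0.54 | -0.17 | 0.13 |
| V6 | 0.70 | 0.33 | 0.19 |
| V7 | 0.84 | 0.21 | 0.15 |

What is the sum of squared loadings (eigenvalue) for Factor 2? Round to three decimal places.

0.747

SS loadings for Factor 2 = 0.22² + 0.70² + 0.10² + (-0.13)² + (-0.17)² + 0.33² + 0.21² = 0.0484 + 0.4900 + 0.0100 + 0.0169 + 0.0289 + 0.1089 + 0.0441 = 0.7472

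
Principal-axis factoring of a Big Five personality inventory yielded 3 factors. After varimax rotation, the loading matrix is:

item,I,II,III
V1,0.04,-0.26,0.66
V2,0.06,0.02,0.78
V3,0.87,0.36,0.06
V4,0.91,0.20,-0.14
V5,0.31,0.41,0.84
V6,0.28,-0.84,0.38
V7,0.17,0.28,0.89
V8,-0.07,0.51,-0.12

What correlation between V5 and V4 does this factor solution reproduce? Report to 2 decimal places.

r̂ = Σ λ_i·λ_j across factors = (0.31)(0.91) + (0.41)(0.20) + (0.84)(-0.14)
  = +0.2821 +0.0820 -0.1176 = 0.2465

0.25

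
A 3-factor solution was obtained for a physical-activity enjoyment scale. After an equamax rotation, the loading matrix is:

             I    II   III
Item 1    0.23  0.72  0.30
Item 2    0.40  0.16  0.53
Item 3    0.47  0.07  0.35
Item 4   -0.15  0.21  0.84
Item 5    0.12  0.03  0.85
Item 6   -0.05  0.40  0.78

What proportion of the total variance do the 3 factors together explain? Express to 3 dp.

Communalities: 0.6613, 0.4665, 0.3483, 0.7722, 0.7378, 0.7709; Σh² = 3.7570.
Total variance with 6 standardized items is 6, so the solution explains 3.7570/6 = 0.6262.

0.626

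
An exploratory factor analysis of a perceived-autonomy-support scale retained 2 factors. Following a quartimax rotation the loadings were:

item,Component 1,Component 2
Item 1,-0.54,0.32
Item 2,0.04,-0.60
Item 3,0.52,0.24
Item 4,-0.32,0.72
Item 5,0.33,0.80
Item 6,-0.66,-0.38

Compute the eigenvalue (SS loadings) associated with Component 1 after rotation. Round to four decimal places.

1.2105

SS loadings for Component 1 = (-0.54)² + 0.04² + 0.52² + (-0.32)² + 0.33² + (-0.66)² = 0.2916 + 0.0016 + 0.2704 + 0.1024 + 0.1089 + 0.4356 = 1.2105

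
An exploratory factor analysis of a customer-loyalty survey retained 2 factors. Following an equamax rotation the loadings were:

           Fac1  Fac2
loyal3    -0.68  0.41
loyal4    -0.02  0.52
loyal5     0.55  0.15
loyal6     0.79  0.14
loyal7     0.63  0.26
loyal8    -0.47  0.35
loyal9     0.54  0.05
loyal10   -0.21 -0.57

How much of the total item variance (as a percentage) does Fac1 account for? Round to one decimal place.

29.3%

SS loadings for Fac1 = (-0.68)² + (-0.02)² + 0.55² + 0.79² + 0.63² + (-0.47)² + 0.54² + (-0.21)² = 2.3429
With 8 standardized items, total variance = 8. Proportion = 2.3429/8 = 0.2929 → 29.29%.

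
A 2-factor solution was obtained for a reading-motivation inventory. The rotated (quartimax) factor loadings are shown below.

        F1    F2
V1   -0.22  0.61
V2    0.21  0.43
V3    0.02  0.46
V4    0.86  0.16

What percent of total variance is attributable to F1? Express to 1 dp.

SS loadings for F1 = (-0.22)² + 0.21² + 0.02² + 0.86² = 0.8325
With 4 standardized items, total variance = 4. Proportion = 0.8325/4 = 0.2081 → 20.81%.

20.8%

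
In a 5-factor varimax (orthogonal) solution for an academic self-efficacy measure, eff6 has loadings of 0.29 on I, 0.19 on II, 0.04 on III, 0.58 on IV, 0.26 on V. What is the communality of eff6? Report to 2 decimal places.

0.53

h² = 0.29² + 0.19² + 0.04² + 0.58² + 0.26² = 0.0841 + 0.0361 + 0.0016 + 0.3364 + 0.0676 = 0.5258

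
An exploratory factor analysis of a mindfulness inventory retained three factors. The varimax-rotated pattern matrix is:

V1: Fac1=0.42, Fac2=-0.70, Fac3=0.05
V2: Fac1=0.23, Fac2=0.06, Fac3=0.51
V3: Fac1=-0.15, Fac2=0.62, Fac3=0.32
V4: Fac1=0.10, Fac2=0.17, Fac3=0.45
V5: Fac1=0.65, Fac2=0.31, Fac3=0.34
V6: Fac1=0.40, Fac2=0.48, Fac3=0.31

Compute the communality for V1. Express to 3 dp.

h² = 0.42² + (-0.70)² + 0.05² = 0.1764 + 0.4900 + 0.0025 = 0.6689

0.669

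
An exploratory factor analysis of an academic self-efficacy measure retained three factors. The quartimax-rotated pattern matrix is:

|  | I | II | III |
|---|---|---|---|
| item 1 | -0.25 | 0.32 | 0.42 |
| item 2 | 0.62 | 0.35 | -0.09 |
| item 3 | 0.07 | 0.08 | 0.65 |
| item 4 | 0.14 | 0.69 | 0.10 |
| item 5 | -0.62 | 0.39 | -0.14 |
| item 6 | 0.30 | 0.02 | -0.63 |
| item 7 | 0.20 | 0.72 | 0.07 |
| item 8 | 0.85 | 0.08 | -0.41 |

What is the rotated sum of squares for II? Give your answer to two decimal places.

1.38

SS loadings for II = 0.32² + 0.35² + 0.08² + 0.69² + 0.39² + 0.02² + 0.72² + 0.08² = 0.1024 + 0.1225 + 0.0064 + 0.4761 + 0.1521 + 0.0004 + 0.5184 + 0.0064 = 1.3847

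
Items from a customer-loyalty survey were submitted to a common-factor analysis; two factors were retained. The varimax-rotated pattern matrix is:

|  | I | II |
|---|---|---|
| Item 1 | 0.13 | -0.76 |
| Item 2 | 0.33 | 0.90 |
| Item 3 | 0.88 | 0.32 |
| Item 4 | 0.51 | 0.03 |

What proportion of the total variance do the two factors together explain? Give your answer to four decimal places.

SS loadings by factor: 1.1603, 1.4909; total = 2.6512.
Total variance with 4 standardized items is 4, so the solution explains 2.6512/4 = 0.6628.

0.6628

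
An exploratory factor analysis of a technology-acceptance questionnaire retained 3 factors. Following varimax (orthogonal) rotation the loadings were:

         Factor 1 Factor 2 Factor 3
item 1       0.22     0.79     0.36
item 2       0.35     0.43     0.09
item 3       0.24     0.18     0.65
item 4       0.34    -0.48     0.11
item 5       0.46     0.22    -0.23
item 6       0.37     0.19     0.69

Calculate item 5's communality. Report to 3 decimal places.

0.313

h² = 0.46² + 0.22² + (-0.23)² = 0.2116 + 0.0484 + 0.0529 = 0.3129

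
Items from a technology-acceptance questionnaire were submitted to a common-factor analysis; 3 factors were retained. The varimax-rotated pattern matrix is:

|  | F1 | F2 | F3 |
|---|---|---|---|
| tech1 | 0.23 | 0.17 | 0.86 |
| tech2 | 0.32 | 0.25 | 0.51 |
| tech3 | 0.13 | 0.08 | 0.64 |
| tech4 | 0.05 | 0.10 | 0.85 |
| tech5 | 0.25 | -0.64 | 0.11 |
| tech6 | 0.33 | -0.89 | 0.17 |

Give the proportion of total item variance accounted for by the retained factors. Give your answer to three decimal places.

SS loadings by factor: 0.3461, 1.3095, 2.1728; total = 3.8284.
Total variance with 6 standardized items is 6, so the solution explains 3.8284/6 = 0.6381.

0.638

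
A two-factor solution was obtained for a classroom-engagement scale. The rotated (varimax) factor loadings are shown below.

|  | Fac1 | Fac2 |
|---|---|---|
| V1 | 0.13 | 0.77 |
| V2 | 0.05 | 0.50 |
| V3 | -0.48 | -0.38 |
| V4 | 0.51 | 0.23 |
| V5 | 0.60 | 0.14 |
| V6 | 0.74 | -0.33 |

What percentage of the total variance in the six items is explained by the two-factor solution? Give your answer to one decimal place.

43.1%

Communalities: 0.6098, 0.2525, 0.3748, 0.3130, 0.3796, 0.6565; Σh² = 2.5862.
Total variance with 6 standardized items is 6, so the solution explains 2.5862/6 = 0.4310 = 43.10%.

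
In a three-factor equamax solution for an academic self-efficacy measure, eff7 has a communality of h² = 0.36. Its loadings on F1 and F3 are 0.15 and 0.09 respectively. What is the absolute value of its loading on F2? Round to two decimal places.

Under orthogonal rotation h² = Σλ², so λ_F2² = h² − (0.0306) = 0.36 − 0.0306 = 0.3294.
|λ| = √0.3294 = 0.5739.

0.57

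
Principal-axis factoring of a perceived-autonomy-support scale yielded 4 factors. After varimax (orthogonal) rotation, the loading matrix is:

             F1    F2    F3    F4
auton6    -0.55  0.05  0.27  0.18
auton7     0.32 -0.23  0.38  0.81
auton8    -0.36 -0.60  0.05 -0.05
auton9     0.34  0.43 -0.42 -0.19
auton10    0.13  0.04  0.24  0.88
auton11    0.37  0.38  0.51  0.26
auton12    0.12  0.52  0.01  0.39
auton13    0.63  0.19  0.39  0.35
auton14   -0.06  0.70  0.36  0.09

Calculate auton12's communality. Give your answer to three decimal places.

0.437

h² = 0.12² + 0.52² + 0.01² + 0.39² = 0.0144 + 0.2704 + 0.0001 + 0.1521 = 0.4370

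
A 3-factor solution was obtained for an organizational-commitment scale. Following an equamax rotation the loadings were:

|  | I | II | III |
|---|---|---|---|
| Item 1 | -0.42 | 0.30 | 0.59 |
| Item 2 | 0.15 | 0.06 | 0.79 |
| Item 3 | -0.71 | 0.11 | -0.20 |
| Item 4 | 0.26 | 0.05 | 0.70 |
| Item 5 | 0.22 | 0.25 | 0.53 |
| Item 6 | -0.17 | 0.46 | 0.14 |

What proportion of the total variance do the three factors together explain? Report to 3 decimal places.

0.505

SS loadings by factor: 0.8479, 0.3823, 1.8027; total = 3.0329.
Total variance with 6 standardized items is 6, so the solution explains 3.0329/6 = 0.5055.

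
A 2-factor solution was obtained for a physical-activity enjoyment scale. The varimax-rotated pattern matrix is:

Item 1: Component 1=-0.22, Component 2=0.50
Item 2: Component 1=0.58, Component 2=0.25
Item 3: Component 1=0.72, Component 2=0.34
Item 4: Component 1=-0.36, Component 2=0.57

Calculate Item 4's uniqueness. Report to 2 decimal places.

0.55

h² = (-0.36)² + 0.57² = 0.1296 + 0.3249 = 0.4545
Uniqueness u² = 1 − h² = 1 − 0.4545 = 0.5455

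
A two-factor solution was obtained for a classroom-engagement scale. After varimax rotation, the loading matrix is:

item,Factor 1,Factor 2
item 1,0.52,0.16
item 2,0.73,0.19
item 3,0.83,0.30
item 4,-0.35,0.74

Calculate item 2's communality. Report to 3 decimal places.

0.569

h² = 0.73² + 0.19² = 0.5329 + 0.0361 = 0.5690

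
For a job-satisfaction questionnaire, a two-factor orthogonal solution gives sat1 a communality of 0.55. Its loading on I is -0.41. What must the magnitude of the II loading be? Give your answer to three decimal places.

Under orthogonal rotation h² = Σλ², so λ_II² = h² − (0.1681) = 0.55 − 0.1681 = 0.3819.
|λ| = √0.3819 = 0.6180.

0.618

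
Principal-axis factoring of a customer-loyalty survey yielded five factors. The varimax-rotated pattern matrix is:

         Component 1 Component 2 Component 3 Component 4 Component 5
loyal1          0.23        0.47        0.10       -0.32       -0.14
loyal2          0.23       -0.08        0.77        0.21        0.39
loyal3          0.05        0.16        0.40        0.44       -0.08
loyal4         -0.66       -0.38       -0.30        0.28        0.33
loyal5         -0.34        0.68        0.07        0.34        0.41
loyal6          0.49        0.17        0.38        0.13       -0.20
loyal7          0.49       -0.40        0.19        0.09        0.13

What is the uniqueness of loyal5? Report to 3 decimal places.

h² = (-0.34)² + 0.68² + 0.07² + 0.34² + 0.41² = 0.1156 + 0.4624 + 0.0049 + 0.1156 + 0.1681 = 0.8666
Uniqueness u² = 1 − h² = 1 − 0.8666 = 0.1334

0.133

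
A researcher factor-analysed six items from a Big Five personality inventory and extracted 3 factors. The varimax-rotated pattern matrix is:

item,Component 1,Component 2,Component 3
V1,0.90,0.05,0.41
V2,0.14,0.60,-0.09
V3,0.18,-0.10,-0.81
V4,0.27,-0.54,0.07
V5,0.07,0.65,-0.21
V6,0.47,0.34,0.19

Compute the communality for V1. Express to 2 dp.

h² = 0.90² + 0.05² + 0.41² = 0.8100 + 0.0025 + 0.1681 = 0.9806

0.98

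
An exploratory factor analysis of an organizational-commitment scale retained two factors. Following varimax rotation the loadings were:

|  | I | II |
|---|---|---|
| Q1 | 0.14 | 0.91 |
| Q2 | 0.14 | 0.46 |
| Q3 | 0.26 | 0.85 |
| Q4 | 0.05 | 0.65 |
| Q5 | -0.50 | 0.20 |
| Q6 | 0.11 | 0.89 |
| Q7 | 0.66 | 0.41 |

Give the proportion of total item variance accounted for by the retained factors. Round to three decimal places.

Communalities: 0.8477, 0.2312, 0.7901, 0.4250, 0.2900, 0.8042, 0.6037; Σh² = 3.9919.
Total variance with 7 standardized items is 7, so the solution explains 3.9919/7 = 0.5703.

0.570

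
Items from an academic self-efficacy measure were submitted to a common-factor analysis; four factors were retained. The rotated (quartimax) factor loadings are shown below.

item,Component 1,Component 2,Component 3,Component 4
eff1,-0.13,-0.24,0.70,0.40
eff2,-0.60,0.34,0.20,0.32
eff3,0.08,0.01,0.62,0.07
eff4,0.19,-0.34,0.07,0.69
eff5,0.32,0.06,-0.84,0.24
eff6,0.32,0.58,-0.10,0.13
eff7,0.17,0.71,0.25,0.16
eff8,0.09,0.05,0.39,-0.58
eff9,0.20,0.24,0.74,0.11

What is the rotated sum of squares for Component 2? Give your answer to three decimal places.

1.193

SS loadings for Component 2 = (-0.24)² + 0.34² + 0.01² + (-0.34)² + 0.06² + 0.58² + 0.71² + 0.05² + 0.24² = 0.0576 + 0.1156 + 0.0001 + 0.1156 + 0.0036 + 0.3364 + 0.5041 + 0.0025 + 0.0576 = 1.1931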